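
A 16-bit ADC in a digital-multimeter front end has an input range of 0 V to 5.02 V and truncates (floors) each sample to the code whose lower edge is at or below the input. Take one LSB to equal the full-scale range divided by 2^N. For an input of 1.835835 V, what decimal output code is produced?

23966

Span = 5.02 V. LSB = 5.02 V / 2^16 ≈ 76.60 µV.
(V_in − V_min) × 2^16/range = (1.835835 − (0)) × 65536/5.02 = 23966.789.
Floor → code = 23966.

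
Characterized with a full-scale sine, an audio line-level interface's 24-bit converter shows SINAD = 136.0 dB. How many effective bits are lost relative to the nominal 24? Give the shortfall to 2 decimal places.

1.70 bits

N_eff = (136.0 − 1.76)/6.02 = 22.2990 bits.
Shortfall = 24 − 22.2990 = 1.7010 bits.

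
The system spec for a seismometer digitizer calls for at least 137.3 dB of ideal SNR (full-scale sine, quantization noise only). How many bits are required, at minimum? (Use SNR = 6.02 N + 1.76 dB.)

Solving 6.02 N ≥ 137.3 − 1.76: N ≥ 22.515. Round up → N = 23.

23 bits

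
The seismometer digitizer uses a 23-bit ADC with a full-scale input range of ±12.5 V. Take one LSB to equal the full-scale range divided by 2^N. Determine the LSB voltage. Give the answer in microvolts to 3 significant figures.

2.98 µV

Full-scale range = 12.5 V − (-12.5 V) = 25 V.
Number of codes = 2^23 = 8388608.
Step size = 25/8388608 V = 2.98 µV.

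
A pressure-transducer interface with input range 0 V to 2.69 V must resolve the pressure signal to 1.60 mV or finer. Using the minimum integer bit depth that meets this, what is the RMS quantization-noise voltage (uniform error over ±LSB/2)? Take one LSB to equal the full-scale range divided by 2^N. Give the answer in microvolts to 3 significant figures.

Full-scale range = 2.69 V.
Levels needed ≥ 2.69/1.60 mV = 1681. 2^11 = 2048 suffices, so N_min = 11.
LSB = 2.69 V / 2^11 = 1.3135 mV.
V_rms = LSB/√12 = 379 µV.

379 µV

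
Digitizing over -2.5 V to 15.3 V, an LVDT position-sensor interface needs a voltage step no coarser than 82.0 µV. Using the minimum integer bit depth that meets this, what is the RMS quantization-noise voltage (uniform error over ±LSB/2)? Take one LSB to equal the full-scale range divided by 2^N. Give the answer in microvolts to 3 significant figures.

19.6 µV

Full-scale range = 15.3 V − (-2.5 V) = 17.8 V.
Need 2^N ≥ 17.8 V / 82.0 µV = 217100 → N_min = 18.
LSB = 17.8 V ÷ 2^18 = 17.8/262144 V = 67.902 µV.
σ_q = LSB/√12 = 67.902 µV/3.4641 = 19.6 µV.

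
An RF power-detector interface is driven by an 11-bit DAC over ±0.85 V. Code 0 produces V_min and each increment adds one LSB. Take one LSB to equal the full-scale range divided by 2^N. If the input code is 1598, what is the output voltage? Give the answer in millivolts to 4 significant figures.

476.5 mV

Full-scale range = 0.85 V − (-0.85 V) = 1.7 V. LSB = 1.7 V / 2^11.
V_out = V_min + code × LSB = -0.85 V + 1598 × 1.7 V / 2048
      = -0.85 V + 1.32646 V = 0.476465 V.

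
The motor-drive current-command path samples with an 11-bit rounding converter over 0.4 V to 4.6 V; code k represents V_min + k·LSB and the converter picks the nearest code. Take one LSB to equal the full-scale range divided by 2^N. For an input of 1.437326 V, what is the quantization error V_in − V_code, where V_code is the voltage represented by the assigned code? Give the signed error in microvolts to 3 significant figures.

Full-scale range = 4.6 V − (0.4 V) = 4.2 V. LSB = 4.2 V / 2^11 ≈ 2.051 mV.
(1.437326 − (0.4)) / LSB = 1.037326 × 2048/4.2 = 505.8199. Nearest integer: k = 506.
Reconstructed level: 0.4 + 506 × 4.2/2048 V = 1.437695313 V.
Error = V_in − V_code = 1.437326 − (1.437695313) = −369 µV.

−369 µV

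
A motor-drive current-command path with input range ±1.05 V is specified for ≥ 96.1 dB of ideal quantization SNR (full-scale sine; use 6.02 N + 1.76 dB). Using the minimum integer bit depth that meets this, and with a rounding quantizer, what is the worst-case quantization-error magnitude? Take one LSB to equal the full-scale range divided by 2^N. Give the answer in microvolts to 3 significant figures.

16.0 µV

The full-scale span is 1.05 − (-1.05) = 2.1 V.
6.02 N + 1.76 ≥ 96.1 gives N ≥ 15.671, so the minimum integer is 16.
One LSB is 2.1 V / 65536 = 32.043 µV.
Half an LSB is 16.0 µV.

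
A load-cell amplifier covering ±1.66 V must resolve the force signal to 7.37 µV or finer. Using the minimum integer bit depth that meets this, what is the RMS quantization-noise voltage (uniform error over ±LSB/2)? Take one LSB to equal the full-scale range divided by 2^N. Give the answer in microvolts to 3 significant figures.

Full-scale range = 1.66 V − (-1.66 V) = 3.32 V.
Need 2^N ≥ 3.32 V / 7.37 µV = 450500 → N_min = 19.
LSB = 3.32 V ÷ 2^19 = 3.32/524288 V = 6.3324 µV.
RMS noise = LSB/√12 = 1.83 µV.

1.83 µV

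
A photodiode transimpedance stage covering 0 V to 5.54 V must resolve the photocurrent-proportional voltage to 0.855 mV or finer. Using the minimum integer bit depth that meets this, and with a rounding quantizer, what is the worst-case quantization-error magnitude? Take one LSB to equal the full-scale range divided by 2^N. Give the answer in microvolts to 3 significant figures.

338 µV

Span = 5.54 V.
Required number of levels: 5.54/0.855 mV = 6479.5; smallest N with 2^N ≥ that is 13.
Step size = 5.54/8192 V = 0.67627 mV.
Half an LSB is 338 µV.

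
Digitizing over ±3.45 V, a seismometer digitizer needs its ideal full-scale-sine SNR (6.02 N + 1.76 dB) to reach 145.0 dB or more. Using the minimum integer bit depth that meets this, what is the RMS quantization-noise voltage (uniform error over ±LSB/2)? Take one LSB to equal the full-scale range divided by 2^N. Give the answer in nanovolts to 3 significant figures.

Span: 3.45 V − (-3.45 V) = 6.9 V.
N ≥ (145.0 − 1.76)/6.02 = 23.794 → N_min = 24.
Step size = 6.9/16777216 V = 411.27 nV.
RMS noise = LSB/√12 = 119 nV.

119 nV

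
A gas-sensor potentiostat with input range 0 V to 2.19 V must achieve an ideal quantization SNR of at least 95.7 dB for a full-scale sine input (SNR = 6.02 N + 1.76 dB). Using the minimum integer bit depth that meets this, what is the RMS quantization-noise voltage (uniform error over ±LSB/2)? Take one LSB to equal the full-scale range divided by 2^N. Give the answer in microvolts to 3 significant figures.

9.65 µV

Span = 2.19 V.
6.02 N + 1.76 ≥ 95.7 gives N ≥ 15.605, so the minimum integer is 16.
One LSB is 2.19 V / 65536 = 33.417 µV.
σ_q = LSB/√12 = 33.417 µV/3.4641 = 9.65 µV.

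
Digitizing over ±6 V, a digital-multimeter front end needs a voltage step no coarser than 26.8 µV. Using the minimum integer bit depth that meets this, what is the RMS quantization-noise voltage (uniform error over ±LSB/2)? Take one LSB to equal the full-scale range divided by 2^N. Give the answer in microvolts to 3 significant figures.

6.61 µV

The full-scale span is 6 − (-6) = 12 V.
Levels needed ≥ 12/26.8 µV = 447800. 2^19 = 524288 suffices, so N_min = 19.
One LSB is 12 V / 524288 = 22.888 µV.
σ_q = LSB/√12 = 22.888 µV/3.4641 = 6.61 µV.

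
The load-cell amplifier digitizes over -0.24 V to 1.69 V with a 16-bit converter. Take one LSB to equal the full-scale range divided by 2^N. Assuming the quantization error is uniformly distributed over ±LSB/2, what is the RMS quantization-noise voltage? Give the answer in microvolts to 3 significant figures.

8.50 µV

Span: 1.69 V − (-0.24 V) = 1.93 V.
One LSB is 1.93 V / 65536 = 29.449 µV.
σ_q = LSB/√12 = 29.449 µV/3.4641 = 8.50 µV.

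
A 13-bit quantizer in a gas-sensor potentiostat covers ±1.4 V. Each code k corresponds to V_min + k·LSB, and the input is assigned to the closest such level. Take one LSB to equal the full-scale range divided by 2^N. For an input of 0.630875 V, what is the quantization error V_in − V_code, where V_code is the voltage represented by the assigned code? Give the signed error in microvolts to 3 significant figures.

−82.0 µV

Span: 1.4 V − (-1.4 V) = 2.8 V. LSB = 2.8 V / 2^13 ≈ 341.8 µV.
(V_in − V_min)/LSB = (0.630875 − (-1.4)) × 8192/2.8 = 5941.7600 → nearest code k = 5942.
V_code = -1.4 + (5942/8192) × 2.8 = 0.6309570313 V.
e = 0.630875 − (0.6309570313) = −82.0 µV.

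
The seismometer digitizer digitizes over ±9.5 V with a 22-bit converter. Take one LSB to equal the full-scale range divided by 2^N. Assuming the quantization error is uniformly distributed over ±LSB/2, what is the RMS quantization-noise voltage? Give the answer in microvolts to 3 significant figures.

1.31 µV

Range = 9.5 − (-9.5) = 19 V.
LSB = 19 V / 2^22 = 4.5300 µV.
For a uniform distribution on [−LSB/2, +LSB/2], V_rms = LSB/√12 = 4.5300 µV/3.4641 = 1.31 µV.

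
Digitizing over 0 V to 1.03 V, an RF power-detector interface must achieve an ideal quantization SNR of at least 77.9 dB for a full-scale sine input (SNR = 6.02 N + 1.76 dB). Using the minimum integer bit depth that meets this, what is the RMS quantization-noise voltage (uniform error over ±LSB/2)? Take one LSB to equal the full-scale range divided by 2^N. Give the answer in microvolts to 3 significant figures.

Span = 1.03 V.
6.02 N + 1.76 ≥ 77.9 gives N ≥ 12.648, so the minimum integer is 13.
Step size = 1.03/8192 V = 125.73 µV.
RMS noise = LSB/√12 = 36.3 µV.

36.3 µV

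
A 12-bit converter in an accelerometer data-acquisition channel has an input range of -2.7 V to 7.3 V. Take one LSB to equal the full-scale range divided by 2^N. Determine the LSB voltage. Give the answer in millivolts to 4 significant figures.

2.441 mV

The full-scale span is 7.3 − (-2.7) = 10 V.
2^12 = 4096 levels.
One LSB is 10 V / 4096 = 2.441 mV.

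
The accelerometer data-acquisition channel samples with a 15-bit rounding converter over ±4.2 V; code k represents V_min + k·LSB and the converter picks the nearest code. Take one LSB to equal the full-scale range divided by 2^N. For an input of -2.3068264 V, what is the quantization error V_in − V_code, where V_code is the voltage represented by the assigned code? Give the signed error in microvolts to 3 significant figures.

Span: 4.2 V − (-4.2 V) = 8.4 V. LSB = 8.4 V / 2^15 ≈ 256.3 µV.
(V_in − V_min)/LSB = (-2.3068264 − (-4.2)) × 32768/8.4 = 7385.1801 → nearest code k = 7385.
V_code = -4.2 + (7385/32768) × 8.4 = -2.3068725586 V.
e = -2.3068264 − (-2.3068725586) = +46.2 µV.

+46.2 µV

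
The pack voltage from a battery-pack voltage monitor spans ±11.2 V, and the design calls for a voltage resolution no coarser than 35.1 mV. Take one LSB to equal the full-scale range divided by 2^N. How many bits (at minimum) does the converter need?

Range = 11.2 − (-11.2) = 22.4 V.
Need 2^N ≥ 22.4 V / 35.1 mV = 638.2 → N_min = 10.

10 bits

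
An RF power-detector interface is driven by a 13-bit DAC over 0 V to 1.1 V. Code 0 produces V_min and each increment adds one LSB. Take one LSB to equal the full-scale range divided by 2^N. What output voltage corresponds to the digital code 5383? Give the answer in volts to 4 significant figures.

0.7228 V

Full-scale range = 1.1 V. LSB = 1.1 V / 2^13.
V_out = V_min + code × LSB = 0 V + 5383 × 1.1 V / 8192
      = 0 + 0.722815 = 0.722815 V.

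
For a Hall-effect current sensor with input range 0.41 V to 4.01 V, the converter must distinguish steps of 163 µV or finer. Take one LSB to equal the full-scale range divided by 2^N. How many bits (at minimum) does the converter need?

The full-scale span is 4.01 − (0.41) = 3.6 V.
Levels needed ≥ 3.6/163 µV = 22090. 2^15 = 32768 suffices, so N_min = 15.

15 bits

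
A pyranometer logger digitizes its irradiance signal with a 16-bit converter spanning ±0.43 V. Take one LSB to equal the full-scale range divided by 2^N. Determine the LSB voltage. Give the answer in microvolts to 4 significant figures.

13.12 µV

The full-scale span is 0.43 − (-0.43) = 0.86 V.
2^16 = 65536 levels.
One LSB is 0.86 V / 65536 = 13.12 µV.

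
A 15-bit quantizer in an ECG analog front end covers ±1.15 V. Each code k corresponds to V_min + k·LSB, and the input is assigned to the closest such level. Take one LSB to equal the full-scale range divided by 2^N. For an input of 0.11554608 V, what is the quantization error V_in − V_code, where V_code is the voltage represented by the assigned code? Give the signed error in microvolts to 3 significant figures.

+12.6 µV

The full-scale span is 1.15 − (-1.15) = 2.3 V. LSB = 2.3 V / 2^15 ≈ 70.19 µV.
(V_in − V_min)/LSB = (0.11554608 − (-1.15)) × 32768/2.3 = 18030.1800 → nearest code k = 18030.
V_code = V_min + k × range/2^15 = -1.15 + 18030 × 2.3/32768 = 0.11553344727 V.
V_in − V_code = 0.11554608 − (0.11553344727) = +12.6 µV.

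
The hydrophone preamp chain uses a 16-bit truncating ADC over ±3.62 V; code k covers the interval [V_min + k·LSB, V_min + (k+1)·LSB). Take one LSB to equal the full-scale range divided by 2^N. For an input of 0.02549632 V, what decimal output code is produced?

32998

Range = 3.62 − (-3.62) = 7.24 V. LSB = 7.24 V / 2^16 ≈ 110.5 µV.
(V_in − V_min) × 2^16/range = (0.02549632 − (-3.62)) × 65536/7.24 = 32998.791.
Floor → code = 32998.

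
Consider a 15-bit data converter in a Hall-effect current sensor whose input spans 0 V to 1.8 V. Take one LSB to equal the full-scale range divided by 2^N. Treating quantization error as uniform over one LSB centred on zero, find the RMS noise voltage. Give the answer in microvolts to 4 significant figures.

15.86 µV

V_FS = 1.8 V.
Step size = 1.8/32768 V = 54.9316 µV.
RMS of a uniform error over width LSB is LSB/√12 = 15.86 µV.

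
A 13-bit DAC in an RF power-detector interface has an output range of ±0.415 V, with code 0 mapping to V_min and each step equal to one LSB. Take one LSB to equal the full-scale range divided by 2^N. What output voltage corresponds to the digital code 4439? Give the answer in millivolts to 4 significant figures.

The full-scale span is 0.415 − (-0.415) = 0.83 V. LSB = 0.83 V / 2^13.
V_out = -0.415 + 4439 × (0.83/8192) V
      = -0.415 + 0.449752 = 0.0347522 V.

34.75 mV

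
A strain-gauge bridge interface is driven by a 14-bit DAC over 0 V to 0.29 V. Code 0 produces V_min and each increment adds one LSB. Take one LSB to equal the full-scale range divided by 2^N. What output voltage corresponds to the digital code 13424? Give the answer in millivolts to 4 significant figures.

Span = 0.29 V. LSB = 0.29 V / 2^14.
V_out = V_min + code × LSB = 0 V + 13424 × 0.29 V / 16384
      = 0 V + 0.237607 V = 0.237607 V.

237.6 mV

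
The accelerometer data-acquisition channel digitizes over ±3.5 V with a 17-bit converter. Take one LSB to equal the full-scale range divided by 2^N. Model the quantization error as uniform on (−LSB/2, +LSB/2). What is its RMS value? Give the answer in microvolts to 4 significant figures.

Full-scale range = 3.5 V − (-3.5 V) = 7 V.
LSB = 7 V ÷ 2^17 = 7/131072 V = 53.4058 µV.
σ_q = LSB/√12 = 53.4058 µV/3.4641 = 15.42 µV.

15.42 µV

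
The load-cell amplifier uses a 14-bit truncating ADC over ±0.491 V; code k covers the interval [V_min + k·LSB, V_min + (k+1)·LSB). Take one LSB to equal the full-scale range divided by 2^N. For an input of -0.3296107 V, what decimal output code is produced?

2692

Range = 0.491 − (-0.491) = 0.982 V. LSB = 0.982 V / 2^14 ≈ 59.94 µV.
(V_in − V_min) × 2^14/range = (-0.3296107 − (-0.491)) × 16384/0.982 = 2692.670.
Floor → code = 2692.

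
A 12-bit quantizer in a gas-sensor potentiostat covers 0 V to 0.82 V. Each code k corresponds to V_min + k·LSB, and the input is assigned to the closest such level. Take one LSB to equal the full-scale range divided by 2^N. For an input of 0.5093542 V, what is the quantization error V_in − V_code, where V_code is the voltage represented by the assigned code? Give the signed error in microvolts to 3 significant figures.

+57.3 µV

Range is 0.82 V. LSB = 0.82 V / 2^12 ≈ 200.2 µV.
Position in LSBs: (0.5093542 − (0)) × 4096/0.82 = 2544.2863; rounding gives k = 2544.
V_code = 0 + (2544/4096) × 0.82 = 0.5092968750 V.
V_in − V_code = 0.5093542 − (0.5092968750) = +57.3 µV.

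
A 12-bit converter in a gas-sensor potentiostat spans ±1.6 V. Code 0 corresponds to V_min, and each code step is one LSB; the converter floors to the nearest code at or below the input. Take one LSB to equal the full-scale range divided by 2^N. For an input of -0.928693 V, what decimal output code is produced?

859

The full-scale span is 1.6 − (-1.6) = 3.2 V. LSB = 3.2 V / 2^12 ≈ 0.7812 mV.
(V_in − V_min) × 2^12/range = (-0.928693 − (-1.6)) × 4096/3.2 = 859.273.
Floor → code = 859.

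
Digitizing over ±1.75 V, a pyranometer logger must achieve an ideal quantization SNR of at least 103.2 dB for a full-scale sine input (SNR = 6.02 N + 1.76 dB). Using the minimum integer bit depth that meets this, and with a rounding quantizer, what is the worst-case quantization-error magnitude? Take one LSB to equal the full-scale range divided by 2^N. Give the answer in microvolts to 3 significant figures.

Span: 1.75 V − (-1.75 V) = 3.5 V.
Solving 6.02 N ≥ 103.2 − 1.76: N ≥ 16.850. Round up → N = 17.
LSB = 3.5 V / 2^17 = 26.703 µV.
|e|_max = LSB/2 = 13.4 µV.

13.4 µV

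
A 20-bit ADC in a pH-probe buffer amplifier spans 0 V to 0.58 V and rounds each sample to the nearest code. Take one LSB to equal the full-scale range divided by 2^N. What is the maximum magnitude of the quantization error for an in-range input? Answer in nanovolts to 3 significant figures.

277 nV

Span = 0.58 V.
LSB = 0.58 V / 2^20 = 0.55313 µV.
|e|_max = LSB/2 = 277 nV.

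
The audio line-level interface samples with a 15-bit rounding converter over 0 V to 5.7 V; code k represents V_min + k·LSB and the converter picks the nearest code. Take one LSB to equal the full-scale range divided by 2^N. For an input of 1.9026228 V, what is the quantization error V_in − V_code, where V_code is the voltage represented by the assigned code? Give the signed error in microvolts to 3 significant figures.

V_FS = 5.7 V. LSB = 5.7 V / 2^15 ≈ 174.0 µV.
(1.9026228 − (0)) / LSB = 1.9026228 × 32768/5.7 = 10937.7445. Nearest integer: k = 10938.
V_code = V_min + k × range/2^15 = 0 + 10938 × 5.7/32768 = 1.9026672363 V.
Error = V_in − V_code = 1.9026228 − (1.9026672363) = −44.4 µV.

−44.4 µV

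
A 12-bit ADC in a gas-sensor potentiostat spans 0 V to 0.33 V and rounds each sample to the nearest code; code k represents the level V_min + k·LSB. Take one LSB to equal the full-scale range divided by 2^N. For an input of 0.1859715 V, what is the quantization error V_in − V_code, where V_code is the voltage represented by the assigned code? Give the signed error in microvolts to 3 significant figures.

V_FS = 0.33 V. LSB = 0.33 V / 2^12 ≈ 80.57 µV.
(0.1859715 − (0)) / LSB = 0.1859715 × 4096/0.33 = 2308.3008. Nearest integer: k = 2308.
V_code = V_min + k × range/2^12 = 0 + 2308 × 0.33/4096 = 0.1859472656 V.
V_in − V_code = 0.1859715 − (0.1859472656) = +24.2 µV.

+24.2 µV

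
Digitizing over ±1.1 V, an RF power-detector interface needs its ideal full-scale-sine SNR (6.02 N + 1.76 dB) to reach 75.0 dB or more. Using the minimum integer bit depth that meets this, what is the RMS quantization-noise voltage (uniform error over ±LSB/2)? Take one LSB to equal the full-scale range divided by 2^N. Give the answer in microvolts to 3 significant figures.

77.5 µV

The full-scale span is 1.1 − (-1.1) = 2.2 V.
6.02 N + 1.76 ≥ 75.0 gives N ≥ 12.166, so the minimum integer is 13.
One LSB is 2.2 V / 8192 = 268.55 µV.
σ_q = LSB/√12 = 268.55 µV/3.4641 = 77.5 µV.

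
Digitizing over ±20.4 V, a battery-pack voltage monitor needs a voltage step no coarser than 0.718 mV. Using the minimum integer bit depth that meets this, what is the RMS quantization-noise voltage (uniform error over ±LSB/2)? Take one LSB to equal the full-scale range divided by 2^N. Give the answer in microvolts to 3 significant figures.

Range = 20.4 − (-20.4) = 40.8 V.
40.8 V / 0.718 mV = 56820. Since 2^15 = 32768 and 2^16 = 65536, N = 16.
LSB = 40.8 V / 2^16 = 0.62256 mV.
σ_q = LSB/√12 = 0.62256 mV/3.4641 = 180 µV.

180 µV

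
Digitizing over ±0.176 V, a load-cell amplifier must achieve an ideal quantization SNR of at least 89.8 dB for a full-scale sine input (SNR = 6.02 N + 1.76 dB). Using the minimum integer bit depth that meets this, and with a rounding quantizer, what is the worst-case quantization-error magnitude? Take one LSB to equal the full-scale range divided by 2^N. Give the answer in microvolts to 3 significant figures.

Range = 0.176 − (-0.176) = 0.352 V.
N ≥ (89.8 − 1.76)/6.02 = 14.625 → N_min = 15.
Step size = 0.352/32768 V = 10.742 µV.
Half an LSB is 5.37 µV.

5.37 µV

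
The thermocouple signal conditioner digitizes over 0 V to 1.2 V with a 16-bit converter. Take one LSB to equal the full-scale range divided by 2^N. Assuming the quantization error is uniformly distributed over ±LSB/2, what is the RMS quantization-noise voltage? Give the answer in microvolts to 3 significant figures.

5.29 µV

V_FS = 1.2 V.
LSB = 1.2 V ÷ 2^16 = 1.2/65536 V = 18.311 µV.
RMS of a uniform error over width LSB is LSB/√12 = 5.29 µV.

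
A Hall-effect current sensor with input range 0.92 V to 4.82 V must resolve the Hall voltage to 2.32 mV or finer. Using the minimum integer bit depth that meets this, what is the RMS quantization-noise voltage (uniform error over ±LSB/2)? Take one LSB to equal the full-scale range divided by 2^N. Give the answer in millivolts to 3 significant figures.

0.550 mV

Span: 4.82 V − (0.92 V) = 3.9 V.
Required number of levels: 3.9/2.32 mV = 1681.0; smallest N with 2^N ≥ that is 11.
Step size = 3.9/2048 V = 1.9043 mV.
σ_q = LSB/√12 = 1.9043 mV/3.4641 = 0.550 mV.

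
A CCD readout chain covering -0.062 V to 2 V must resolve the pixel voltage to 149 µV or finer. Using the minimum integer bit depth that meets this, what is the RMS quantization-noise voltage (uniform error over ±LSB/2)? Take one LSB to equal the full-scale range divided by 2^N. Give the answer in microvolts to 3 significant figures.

Span: 2 V − (-0.062 V) = 2.062 V.
Required number of levels: 2.062/149 µV = 13839; smallest N with 2^N ≥ that is 14.
LSB = 2.062 V / 2^14 = 125.85 µV.
V_rms = LSB/√12 = 36.3 µV.

36.3 µV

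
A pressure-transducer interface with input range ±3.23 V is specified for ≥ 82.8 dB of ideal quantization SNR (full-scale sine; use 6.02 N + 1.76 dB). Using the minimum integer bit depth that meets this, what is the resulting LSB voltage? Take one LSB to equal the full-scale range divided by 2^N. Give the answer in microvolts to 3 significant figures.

Span: 3.23 V − (-3.23 V) = 6.46 V.
6.02 N + 1.76 ≥ 82.8 gives N ≥ 13.462, so the minimum integer is 14.
LSB = 6.46 V ÷ 2^14 = 6.46/16384 V = 394 µV.

394 µV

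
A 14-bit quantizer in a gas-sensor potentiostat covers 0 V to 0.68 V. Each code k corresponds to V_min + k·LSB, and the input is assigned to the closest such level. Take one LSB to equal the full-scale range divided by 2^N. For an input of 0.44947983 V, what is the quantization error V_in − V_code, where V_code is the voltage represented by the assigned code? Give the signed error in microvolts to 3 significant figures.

−7.47 µV

Span = 0.68 V. LSB = 0.68 V / 2^14 ≈ 41.50 µV.
(0.44947983 − (0)) / LSB = 0.44947983 × 16384/0.68 = 10829.8199. Nearest integer: k = 10830.
V_code = 0 + (10830/16384) × 0.68 = 0.44948730469 V.
e = 0.44947983 − (0.44948730469) = −7.47 µV.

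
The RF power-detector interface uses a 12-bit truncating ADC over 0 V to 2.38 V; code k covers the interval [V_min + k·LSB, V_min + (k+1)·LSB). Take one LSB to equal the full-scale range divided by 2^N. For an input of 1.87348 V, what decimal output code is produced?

V_FS = 2.38 V. LSB = 2.38 V / 2^12 ≈ 0.5811 mV.
(V_in − V_min) × 2^12/range = (1.87348 − (0)) × 4096/2.38 = 3224.275.
Floor → code = 3224.

3224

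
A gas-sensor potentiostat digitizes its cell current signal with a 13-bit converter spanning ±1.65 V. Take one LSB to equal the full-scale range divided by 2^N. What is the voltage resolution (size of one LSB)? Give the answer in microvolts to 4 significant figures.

Full-scale range = 1.65 V − (-1.65 V) = 3.3 V.
There are 2^13 = 8192 steps.
Step size = 3.3/8192 V = 402.8 µV.

402.8 µV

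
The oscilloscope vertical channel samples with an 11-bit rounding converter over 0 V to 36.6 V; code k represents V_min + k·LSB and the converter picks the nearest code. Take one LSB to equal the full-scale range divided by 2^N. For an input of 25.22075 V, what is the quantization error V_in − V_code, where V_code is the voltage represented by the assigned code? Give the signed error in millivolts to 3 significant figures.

+4.64 mV

V_FS = 36.6 V. LSB = 36.6 V / 2^11 ≈ 17.87 mV.
(V_in − V_min)/LSB = (25.22075 − (0)) × 2048/36.6 = 1411.2595 → nearest code k = 1411.
V_code = V_min + k × range/2^11 = 0 + 1411 × 36.6/2048 = 25.21611328 V.
Error = V_in − V_code = 25.22075 − (25.21611328) = +4.64 mV.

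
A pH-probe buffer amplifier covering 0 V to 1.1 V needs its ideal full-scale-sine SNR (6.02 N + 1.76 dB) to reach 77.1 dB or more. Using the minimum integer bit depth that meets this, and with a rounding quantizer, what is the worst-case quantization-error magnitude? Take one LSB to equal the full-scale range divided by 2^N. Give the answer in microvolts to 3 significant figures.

Span = 1.1 V.
6.02 N + 1.76 ≥ 77.1 gives N ≥ 12.515, so the minimum integer is 13.
LSB = 1.1 V ÷ 2^13 = 1.1/8192 V = 134.28 µV.
|e|_max = LSB/2 = 67.1 µV.

67.1 µV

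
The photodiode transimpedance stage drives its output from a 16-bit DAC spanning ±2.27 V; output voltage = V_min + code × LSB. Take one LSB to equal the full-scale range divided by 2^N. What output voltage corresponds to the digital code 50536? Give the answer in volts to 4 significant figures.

1.231 V

Range = 2.27 − (-2.27) = 4.54 V. LSB = 4.54 V / 2^16.
V_out = V_min + code × LSB = -2.27 V + 50536 × 4.54 V / 65536
      = -2.27 + 3.50088 = 1.23088 V.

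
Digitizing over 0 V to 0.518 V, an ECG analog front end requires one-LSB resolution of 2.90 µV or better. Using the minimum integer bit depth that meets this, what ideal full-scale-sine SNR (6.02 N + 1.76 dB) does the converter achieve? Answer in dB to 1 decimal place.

Span = 0.518 V.
Levels needed ≥ 0.518/2.90 µV = 178600. 2^18 = 262144 suffices, so N_min = 18.
Ideal SNR at N = 18: 6.02·18 + 1.76 = 110.1 dB.

110.1 dB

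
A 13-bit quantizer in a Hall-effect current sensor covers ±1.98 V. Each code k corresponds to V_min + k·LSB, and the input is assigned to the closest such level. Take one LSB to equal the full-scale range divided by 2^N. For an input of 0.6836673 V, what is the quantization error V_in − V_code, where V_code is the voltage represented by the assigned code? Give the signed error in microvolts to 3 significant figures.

The full-scale span is 1.98 − (-1.98) = 3.96 V. LSB = 3.96 V / 2^13 ≈ 483.4 µV.
(V_in − V_min)/LSB = (0.6836673 − (-1.98)) × 8192/3.96 = 5510.2936 → nearest code k = 5510.
V_code = V_min + k × range/2^13 = -1.98 + 5510 × 3.96/8192 = 0.6835253906 V.
V_in − V_code = 0.6836673 − (0.6835253906) = +142 µV.

+142 µV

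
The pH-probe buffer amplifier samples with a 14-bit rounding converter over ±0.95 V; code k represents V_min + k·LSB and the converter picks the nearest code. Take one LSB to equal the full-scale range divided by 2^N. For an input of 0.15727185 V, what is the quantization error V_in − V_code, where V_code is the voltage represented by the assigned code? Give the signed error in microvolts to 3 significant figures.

Span: 0.95 V − (-0.95 V) = 1.9 V. LSB = 1.9 V / 2^14 ≈ 116.0 µV.
(0.15727185 − (-0.95)) / LSB = 1.10727185 × 16384/1.9 = 9548.1800. Nearest integer: k = 9548.
Reconstructed level: -0.95 + 9548 × 1.9/16384 V = 0.15725097656 V.
Error = V_in − V_code = 0.15727185 − (0.15725097656) = +20.9 µV.

+20.9 µV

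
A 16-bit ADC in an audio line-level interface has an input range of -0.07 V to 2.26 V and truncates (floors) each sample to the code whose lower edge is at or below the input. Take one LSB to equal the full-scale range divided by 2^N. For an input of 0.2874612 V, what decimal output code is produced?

The full-scale span is 2.26 − (-0.07) = 2.33 V. LSB = 2.33 V / 2^16 ≈ 35.55 µV.
V_in − V_min = 0.2874612 − (-0.07) = 0.3574612 V.
Divide by LSB: 0.3574612 × 65536/2.33 = 10054.3250.
Truncating gives code 10054.

10054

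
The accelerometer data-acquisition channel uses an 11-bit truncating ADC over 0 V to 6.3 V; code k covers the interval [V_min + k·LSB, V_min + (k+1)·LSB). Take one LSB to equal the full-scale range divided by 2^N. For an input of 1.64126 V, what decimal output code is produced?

Full-scale range = 6.3 V. LSB = 6.3 V / 2^11 ≈ 3.076 mV.
code = ⌊(V_in − V_min)/LSB⌋ = ⌊(V_in − V_min) × 2^11 / range⌋
     = ⌊(1.64126 − (0)) × 2048 / 6.3⌋ = ⌊1.64126 × 2048/6.3⌋
     = ⌊533.540⌋ = 533.

533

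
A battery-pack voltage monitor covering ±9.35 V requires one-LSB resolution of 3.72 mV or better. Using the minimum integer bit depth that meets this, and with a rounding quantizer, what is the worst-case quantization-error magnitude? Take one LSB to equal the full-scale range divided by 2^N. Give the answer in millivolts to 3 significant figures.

Range = 9.35 − (-9.35) = 18.7 V.
Required number of levels: 18.7/3.72 mV = 5026.9; smallest N with 2^N ≥ that is 13.
Step size = 18.7/8192 V = 2.2827 mV.
Half an LSB is 1.14 mV.

1.14 mV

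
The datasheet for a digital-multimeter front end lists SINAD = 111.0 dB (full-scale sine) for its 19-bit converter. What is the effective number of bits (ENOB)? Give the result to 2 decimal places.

18.15 bits

Inverting SNR = 6.02 N + 1.76: N_eff = (111.0 − 1.76)/6.02 = 18.1462.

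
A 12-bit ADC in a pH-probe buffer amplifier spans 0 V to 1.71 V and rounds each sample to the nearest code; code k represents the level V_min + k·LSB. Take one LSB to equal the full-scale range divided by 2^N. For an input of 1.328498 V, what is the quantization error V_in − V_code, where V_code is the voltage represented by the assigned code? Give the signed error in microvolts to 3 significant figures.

+75.1 µV

Range is 1.71 V. LSB = 1.71 V / 2^12 ≈ 417.5 µV.
(V_in − V_min)/LSB = (1.328498 − (0)) × 4096/1.71 = 3182.1800 → nearest code k = 3182.
V_code = V_min + k × range/2^12 = 0 + 3182 × 1.71/4096 = 1.328422852 V.
V_in − V_code = 1.328498 − (1.328422852) = +75.1 µV.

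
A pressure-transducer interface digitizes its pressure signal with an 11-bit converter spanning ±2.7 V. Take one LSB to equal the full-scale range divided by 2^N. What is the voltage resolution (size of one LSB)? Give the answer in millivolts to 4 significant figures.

2.637 mV

Full-scale range = 2.7 V − (-2.7 V) = 5.4 V.
Number of codes = 2^11 = 2048.
Step size = 5.4/2048 V = 2.637 mV.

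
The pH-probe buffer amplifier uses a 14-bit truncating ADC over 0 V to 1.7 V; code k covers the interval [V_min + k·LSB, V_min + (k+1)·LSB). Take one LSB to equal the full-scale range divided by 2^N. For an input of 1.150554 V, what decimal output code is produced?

11088

V_FS = 1.7 V. LSB = 1.7 V / 2^14 ≈ 103.8 µV.
(V_in − V_min) × 2^14/range = (1.150554 − (0)) × 16384/1.7 = 11088.633.
Floor → code = 11088.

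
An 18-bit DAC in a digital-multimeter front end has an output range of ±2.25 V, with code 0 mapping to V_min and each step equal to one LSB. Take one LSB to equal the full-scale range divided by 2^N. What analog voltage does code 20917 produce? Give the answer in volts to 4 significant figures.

The full-scale span is 2.25 − (-2.25) = 4.5 V. LSB = 4.5 V / 2^18.
V_out = -2.25 + 20917 × (4.5/262144) V
      = -2.25 + 0.359064 = -1.89094 V.

-1.891 V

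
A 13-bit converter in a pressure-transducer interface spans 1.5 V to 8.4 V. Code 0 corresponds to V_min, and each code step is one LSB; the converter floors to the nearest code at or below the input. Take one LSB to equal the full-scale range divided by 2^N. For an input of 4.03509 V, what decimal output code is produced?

3009

Span: 8.4 V − (1.5 V) = 6.9 V. LSB = 6.9 V / 2^13 ≈ 0.8423 mV.
V_in − V_min = 4.03509 − (1.5) = 2.53509 V.
Divide by LSB: 2.53509 × 8192/6.9 = 3009.7764.
Truncating gives code 3009.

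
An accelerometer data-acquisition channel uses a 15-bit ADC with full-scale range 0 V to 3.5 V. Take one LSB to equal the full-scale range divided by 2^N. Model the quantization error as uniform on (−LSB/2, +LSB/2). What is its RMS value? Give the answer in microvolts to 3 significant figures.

30.8 µV

Full-scale range = 3.5 V.
LSB = 3.5 V ÷ 2^15 = 3.5/32768 V = 106.81 µV.
V_rms = LSB/√12 = 106.81 µV / √12 = 30.8 µV.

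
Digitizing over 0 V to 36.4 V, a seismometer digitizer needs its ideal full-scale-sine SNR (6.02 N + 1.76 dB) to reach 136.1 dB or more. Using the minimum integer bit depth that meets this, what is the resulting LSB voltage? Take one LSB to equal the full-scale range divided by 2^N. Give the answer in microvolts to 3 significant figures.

4.34 µV

V_FS = 36.4 V.
Required N = ⌈(136.1 − 1.76)/6.02⌉ = ⌈22.316⌉ = 23.
One LSB is 36.4 V / 8388608 = 4.34 µV.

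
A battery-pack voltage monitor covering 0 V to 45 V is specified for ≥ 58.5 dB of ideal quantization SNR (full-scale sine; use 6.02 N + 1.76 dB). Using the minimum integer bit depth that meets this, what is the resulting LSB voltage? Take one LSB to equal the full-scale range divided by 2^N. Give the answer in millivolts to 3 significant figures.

V_FS = 45 V.
N ≥ (58.5 − 1.76)/6.02 = 9.425 → N_min = 10.
LSB = 45 V ÷ 2^10 = 45/1024 V = 43.9 mV.

43.9 mV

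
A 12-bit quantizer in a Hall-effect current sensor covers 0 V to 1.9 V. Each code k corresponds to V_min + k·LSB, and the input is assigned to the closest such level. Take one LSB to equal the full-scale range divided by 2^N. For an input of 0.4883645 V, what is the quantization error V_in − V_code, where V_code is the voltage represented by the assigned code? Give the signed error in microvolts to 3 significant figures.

−87.6 µV

V_FS = 1.9 V. LSB = 1.9 V / 2^12 ≈ 463.9 µV.
(0.4883645 − (0)) / LSB = 0.4883645 × 4096/1.9 = 1052.8110. Nearest integer: k = 1053.
V_code = V_min + k × range/2^12 = 0 + 1053 × 1.9/4096 = 0.4884521484 V.
V_in − V_code = 0.4883645 − (0.4884521484) = −87.6 µV.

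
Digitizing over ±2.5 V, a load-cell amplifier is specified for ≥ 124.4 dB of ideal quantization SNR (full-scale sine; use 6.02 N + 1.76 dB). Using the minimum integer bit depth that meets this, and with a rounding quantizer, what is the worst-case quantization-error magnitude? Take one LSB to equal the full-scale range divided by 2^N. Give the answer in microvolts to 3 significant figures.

Range = 2.5 − (-2.5) = 5 V.
Required N = ⌈(124.4 − 1.76)/6.02⌉ = ⌈20.372⌉ = 21.
LSB = 5 V / 2^21 = 2.3842 µV.
|e|_max = LSB/2 = 1.19 µV.

1.19 µV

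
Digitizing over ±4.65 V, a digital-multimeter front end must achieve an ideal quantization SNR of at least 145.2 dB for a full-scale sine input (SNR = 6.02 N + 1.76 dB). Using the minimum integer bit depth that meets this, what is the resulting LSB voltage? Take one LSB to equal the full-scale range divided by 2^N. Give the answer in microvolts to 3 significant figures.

The full-scale span is 4.65 − (-4.65) = 9.3 V.
Solving 6.02 N ≥ 145.2 − 1.76: N ≥ 23.827. Round up → N = 24.
LSB = 9.3 V ÷ 2^24 = 9.3/16777216 V = 0.554 µV.

0.554 µV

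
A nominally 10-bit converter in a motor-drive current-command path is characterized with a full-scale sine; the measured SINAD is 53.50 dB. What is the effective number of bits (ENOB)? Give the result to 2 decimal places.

8.59 bits

ENOB = (53.50 − 1.76)/6.02 = 8.5947 bits.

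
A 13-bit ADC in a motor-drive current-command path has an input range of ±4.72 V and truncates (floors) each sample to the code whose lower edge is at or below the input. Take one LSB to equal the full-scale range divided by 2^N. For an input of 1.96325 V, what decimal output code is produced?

The full-scale span is 4.72 − (-4.72) = 9.44 V. LSB = 9.44 V / 2^13 ≈ 1.152 mV.
V_in − V_min = 1.96325 − (-4.72) = 6.68325 V.
Divide by LSB: 6.68325 × 8192/9.44 = 5799.7017.
Truncating gives code 5799.

5799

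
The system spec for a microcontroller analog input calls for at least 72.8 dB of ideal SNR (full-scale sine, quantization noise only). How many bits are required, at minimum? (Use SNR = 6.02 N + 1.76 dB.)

Solving 6.02 N ≥ 72.8 − 1.76: N ≥ 11.801. Round up → N = 12.

12 bits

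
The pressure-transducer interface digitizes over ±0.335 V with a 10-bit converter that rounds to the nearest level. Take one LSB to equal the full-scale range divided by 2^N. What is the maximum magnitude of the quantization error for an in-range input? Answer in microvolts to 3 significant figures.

Range = 0.335 − (-0.335) = 0.67 V.
Step size = 0.67/1024 V = 0.65430 mV.
A rounding quantizer has |error| ≤ LSB/2 = 327 µV.

327 µV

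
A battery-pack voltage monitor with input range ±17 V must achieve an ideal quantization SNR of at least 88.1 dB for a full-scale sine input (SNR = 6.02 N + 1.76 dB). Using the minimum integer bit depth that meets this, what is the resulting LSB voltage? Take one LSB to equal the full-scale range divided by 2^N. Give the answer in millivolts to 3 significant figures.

1.04 mV

The full-scale span is 17 − (-17) = 34 V.
N ≥ (88.1 − 1.76)/6.02 = 14.342 → N_min = 15.
Step size = 34/32768 V = 1.04 mV.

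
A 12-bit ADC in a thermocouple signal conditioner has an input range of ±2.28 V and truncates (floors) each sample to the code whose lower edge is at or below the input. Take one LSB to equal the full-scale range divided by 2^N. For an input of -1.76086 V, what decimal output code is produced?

Range = 2.28 − (-2.28) = 4.56 V. LSB = 4.56 V / 2^12 ≈ 1.113 mV.
code = ⌊(V_in − V_min)/LSB⌋ = ⌊(V_in − V_min) × 2^12 / range⌋
     = ⌊(-1.76086 − (-2.28)) × 4096 / 4.56⌋ = ⌊0.51914 × 4096/4.56⌋
     = ⌊466.315⌋ = 466.

466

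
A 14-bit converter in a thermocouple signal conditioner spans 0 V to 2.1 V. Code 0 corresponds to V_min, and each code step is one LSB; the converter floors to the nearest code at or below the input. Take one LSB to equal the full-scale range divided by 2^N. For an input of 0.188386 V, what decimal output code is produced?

1469

V_FS = 2.1 V. LSB = 2.1 V / 2^14 ≈ 128.2 µV.
(V_in − V_min) × 2^14/range = (0.188386 − (0)) × 16384/2.1 = 1469.770.
Floor → code = 1469.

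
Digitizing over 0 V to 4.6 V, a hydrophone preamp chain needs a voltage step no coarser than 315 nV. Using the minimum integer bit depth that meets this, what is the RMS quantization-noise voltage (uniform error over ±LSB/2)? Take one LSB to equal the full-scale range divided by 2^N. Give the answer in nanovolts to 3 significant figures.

79.1 nV

Span = 4.6 V.
Required number of levels: 4.6/315 nV = 1.4603e7; smallest N with 2^N ≥ that is 24.
Step size = 4.6/16777216 V = 274.18 nV.
σ_q = LSB/√12 = 274.18 nV/3.4641 = 79.1 nV.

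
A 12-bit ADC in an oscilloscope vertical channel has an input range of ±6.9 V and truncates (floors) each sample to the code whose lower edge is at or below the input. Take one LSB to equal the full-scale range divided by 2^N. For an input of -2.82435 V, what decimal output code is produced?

1209

The full-scale span is 6.9 − (-6.9) = 13.8 V. LSB = 13.8 V / 2^12 ≈ 3.369 mV.
(V_in − V_min) × 2^12/range = (-2.82435 − (-6.9)) × 4096/13.8 = 1209.700.
Floor → code = 1209.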